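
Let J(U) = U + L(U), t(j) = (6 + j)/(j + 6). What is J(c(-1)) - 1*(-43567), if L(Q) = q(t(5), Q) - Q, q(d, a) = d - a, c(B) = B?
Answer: 43569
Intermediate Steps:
t(j) = 1 (t(j) = (6 + j)/(6 + j) = 1)
L(Q) = 1 - 2*Q (L(Q) = (1 - Q) - Q = 1 - 2*Q)
J(U) = 1 - U (J(U) = U + (1 - 2*U) = 1 - U)
J(c(-1)) - 1*(-43567) = (1 - 1*(-1)) - 1*(-43567) = (1 + 1) + 43567 = 2 + 43567 = 43569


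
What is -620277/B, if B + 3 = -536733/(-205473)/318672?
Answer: 1504251944183856/7275368105 ≈ 2.0676e+5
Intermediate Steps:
B = -7275368105/2425129328 (B = -3 - 536733/(-205473)/318672 = -3 - 536733*(-1/205473)*(1/318672) = -3 + (178911/68491)*(1/318672) = -3 + 19879/2425129328 = -7275368105/2425129328 ≈ -3.0000)
-620277/B = -620277/(-7275368105/2425129328) = -620277*(-2425129328/7275368105) = 1504251944183856/7275368105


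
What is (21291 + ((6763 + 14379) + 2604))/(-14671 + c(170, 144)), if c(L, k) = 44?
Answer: -45037/14627 ≈ -3.0790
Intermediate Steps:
(21291 + ((6763 + 14379) + 2604))/(-14671 + c(170, 144)) = (21291 + ((6763 + 14379) + 2604))/(-14671 + 44) = (21291 + (21142 + 2604))/(-14627) = (21291 + 23746)*(-1/14627) = 45037*(-1/14627) = -45037/14627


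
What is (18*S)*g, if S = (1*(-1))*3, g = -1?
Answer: 54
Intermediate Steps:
S = -3 (S = -1*3 = -3)
(18*S)*g = (18*(-3))*(-1) = -54*(-1) = 54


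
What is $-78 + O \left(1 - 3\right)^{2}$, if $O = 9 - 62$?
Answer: $-290$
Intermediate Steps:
$O = -53$ ($O = 9 - 62 = -53$)
$-78 + O \left(1 - 3\right)^{2} = -78 - 53 \left(1 - 3\right)^{2} = -78 - 53 \left(-2\right)^{2} = -78 - 212 = -290$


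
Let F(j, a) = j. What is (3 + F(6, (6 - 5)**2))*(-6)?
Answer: -54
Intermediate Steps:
(3 + F(6, (6 - 5)**2))*(-6) = (3 + 6)*(-6) = 9*(-6) = -54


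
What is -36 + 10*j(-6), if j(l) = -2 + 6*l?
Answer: -416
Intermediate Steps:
-36 + 10*j(-6) = -36 + 10*(-2 + 6*(-6)) = -36 + 10*(-2 - 36) = -36 + 10*(-38) = -36 - 380 = -416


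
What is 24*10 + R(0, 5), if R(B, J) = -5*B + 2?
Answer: 242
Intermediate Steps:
R(B, J) = 2 - 5*B
24*10 + R(0, 5) = 24*10 + (2 - 5*0) = 240 + (2 + 0) = 240 + 2 = 242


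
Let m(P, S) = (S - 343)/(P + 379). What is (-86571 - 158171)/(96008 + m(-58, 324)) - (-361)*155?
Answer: 1724373347113/30818549 ≈ 55952.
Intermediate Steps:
m(P, S) = (-343 + S)/(379 + P)
(-86571 - 158171)/(96008 + m(-58, 324)) - (-361)*155 = (-86571 - 158171)/(96008 + (-343 + 324)/(379 - 58)) - (-361)*155 = -244742/(96008 - 19/321) - 1*(-55955) = -244742/(96008 + (1/321)*(-19)) + 55955 = -244742/(96008 - 19/321) + 55955 = -244742/30818549/321 + 55955 = -244742*321/30818549 + 55955 = -78562182/30818549 + 55955 = 1724373347113/30818549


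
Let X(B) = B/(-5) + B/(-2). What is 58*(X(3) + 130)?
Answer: 37091/5 ≈ 7418.2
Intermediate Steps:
X(B) = -7*B/10 (X(B) = B*(-1/5) + B*(-1/2) = -B/5 - B/2 = -7*B/10)
58*(X(3) + 130) = 58*(-7/10*3 + 130) = 58*(-21/10 + 130) = 58*(1279/10) = 37091/5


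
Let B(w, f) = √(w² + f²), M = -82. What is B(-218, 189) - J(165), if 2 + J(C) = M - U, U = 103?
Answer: 187 + √83245 ≈ 475.52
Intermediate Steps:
J(C) = -187 (J(C) = -2 + (-82 - 1*103) = -2 + (-82 - 103) = -2 - 185 = -187)
B(w, f) = √(f² + w²)
B(-218, 189) - J(165) = √(189² + (-218)²) - 1*(-187) = √(35721 + 47524) + 187 = √83245 + 187 = 187 + √83245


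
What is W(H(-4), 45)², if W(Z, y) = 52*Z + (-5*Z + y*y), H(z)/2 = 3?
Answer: 5322249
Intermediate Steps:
H(z) = 6 (H(z) = 2*3 = 6)
W(Z, y) = y² + 47*Z (W(Z, y) = 52*Z + (-5*Z + y²) = 52*Z + (y² - 5*Z) = y² + 47*Z)
W(H(-4), 45)² = (45² + 47*6)² = (2025 + 282)² = 2307² = 5322249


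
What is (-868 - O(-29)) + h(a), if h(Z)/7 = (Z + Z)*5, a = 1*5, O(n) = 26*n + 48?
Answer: 188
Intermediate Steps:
O(n) = 48 + 26*n
a = 5
h(Z) = 70*Z (h(Z) = 7*((Z + Z)*5) = 7*((2*Z)*5) = 7*(10*Z) = 70*Z)
(-868 - O(-29)) + h(a) = (-868 - (48 + 26*(-29))) + 70*5 = (-868 - (48 - 754)) + 350 = (-868 - 1*(-706)) + 350 = (-868 + 706) + 350 = -162 + 350 = 188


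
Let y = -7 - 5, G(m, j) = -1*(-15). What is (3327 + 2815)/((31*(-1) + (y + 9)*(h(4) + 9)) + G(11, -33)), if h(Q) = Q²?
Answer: -6142/91 ≈ -67.495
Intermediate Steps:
G(m, j) = 15
y = -12
(3327 + 2815)/((31*(-1) + (y + 9)*(h(4) + 9)) + G(11, -33)) = (3327 + 2815)/((31*(-1) + (-12 + 9)*(4² + 9)) + 15) = 6142/((-31 - 3*(16 + 9)) + 15) = 6142/((-31 - 3*25) + 15) = 6142/((-31 - 75) + 15) = 6142/(-106 + 15) = 6142/(-91) = 6142*(-1/91) = -6142/91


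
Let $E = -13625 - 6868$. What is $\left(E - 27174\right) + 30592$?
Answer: $-17075$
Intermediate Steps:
$E = -20493$ ($E = -13625 - 6868 = -20493$)
$\left(E - 27174\right) + 30592 = \left(-20493 - 27174\right) + 30592 = -47667 + 30592 = -17075$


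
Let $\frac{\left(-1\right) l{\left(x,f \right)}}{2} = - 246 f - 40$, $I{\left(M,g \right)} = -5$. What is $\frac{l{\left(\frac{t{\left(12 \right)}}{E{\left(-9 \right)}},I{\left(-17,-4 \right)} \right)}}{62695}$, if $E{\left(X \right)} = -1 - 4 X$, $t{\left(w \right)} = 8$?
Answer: $- \frac{476}{12539} \approx -0.037962$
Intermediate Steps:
$l{\left(x,f \right)} = 80 + 492 f$ ($l{\left(x,f \right)} = - 2 \left(- 246 f - 40\right) = - 2 \left(-40 - 246 f\right) = 80 + 492 f$)
$\frac{l{\left(\frac{t{\left(12 \right)}}{E{\left(-9 \right)}},I{\left(-17,-4 \right)} \right)}}{62695} = \frac{80 + 492 \left(-5\right)}{62695} = \left(80 - 2460\right) \frac{1}{62695} = \left(-2380\right) \frac{1}{62695} = - \frac{476}{12539}$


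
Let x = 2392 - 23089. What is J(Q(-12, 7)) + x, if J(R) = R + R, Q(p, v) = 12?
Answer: -20673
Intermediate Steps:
x = -20697
J(R) = 2*R
J(Q(-12, 7)) + x = 2*12 - 20697 = 24 - 20697 = -20673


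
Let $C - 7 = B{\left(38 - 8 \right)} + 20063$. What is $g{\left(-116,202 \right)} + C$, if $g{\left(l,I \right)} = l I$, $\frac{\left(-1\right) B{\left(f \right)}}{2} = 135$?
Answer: $-3632$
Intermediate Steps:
$B{\left(f \right)} = -270$ ($B{\left(f \right)} = \left(-2\right) 135 = -270$)
$g{\left(l,I \right)} = I l$
$C = 19800$ ($C = 7 + \left(-270 + 20063\right) = 7 + 19793 = 19800$)
$g{\left(-116,202 \right)} + C = 202 \left(-116\right) + 19800 = -23432 + 19800 = -3632$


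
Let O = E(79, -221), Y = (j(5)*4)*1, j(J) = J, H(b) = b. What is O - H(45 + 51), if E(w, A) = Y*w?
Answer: 1484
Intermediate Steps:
Y = 20 (Y = (5*4)*1 = 20*1 = 20)
E(w, A) = 20*w
O = 1580 (O = 20*79 = 1580)
O - H(45 + 51) = 1580 - (45 + 51) = 1580 - 1*96 = 1580 - 96 = 1484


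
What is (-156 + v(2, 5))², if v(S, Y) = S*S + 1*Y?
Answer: 21609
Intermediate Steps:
v(S, Y) = Y + S² (v(S, Y) = S² + Y = Y + S²)
(-156 + v(2, 5))² = (-156 + (5 + 2²))² = (-156 + (5 + 4))² = (-156 + 9)² = (-147)² = 21609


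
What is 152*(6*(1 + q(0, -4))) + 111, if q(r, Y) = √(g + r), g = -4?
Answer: 1023 + 1824*I ≈ 1023.0 + 1824.0*I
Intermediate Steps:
q(r, Y) = √(-4 + r)
152*(6*(1 + q(0, -4))) + 111 = 152*(6*(1 + √(-4 + 0))) + 111 = 152*(6*(1 + √(-4))) + 111 = 152*(6*(1 + 2*I)) + 111 = 152*(6 + 12*I) + 111 = (912 + 1824*I) + 111 = 1023 + 1824*I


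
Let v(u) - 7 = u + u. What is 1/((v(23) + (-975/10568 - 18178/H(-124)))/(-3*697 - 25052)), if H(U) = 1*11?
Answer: 3155319464/185954685 ≈ 16.968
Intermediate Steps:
v(u) = 7 + 2*u (v(u) = 7 + (u + u) = 7 + 2*u)
H(U) = 11
1/((v(23) + (-975/10568 - 18178/H(-124)))/(-3*697 - 25052)) = 1/(((7 + 2*23) + (-975/10568 - 18178/11))/(-3*697 - 25052)) = 1/(((7 + 46) + (-975*1/10568 - 18178*1/11))/(-2091 - 25052)) = 1/((53 + (-975/10568 - 18178/11))/(-27143)) = 1/((53 - 192115829/116248)*(-1/27143)) = 1/(-185954685/116248*(-1/27143)) = 1/(185954685/3155319464) = 3155319464/185954685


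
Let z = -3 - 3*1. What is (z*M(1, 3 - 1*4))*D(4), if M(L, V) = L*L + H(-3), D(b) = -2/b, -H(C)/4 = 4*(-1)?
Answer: 51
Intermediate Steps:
H(C) = 16 (H(C) = -16*(-1) = -4*(-4) = 16)
z = -6 (z = -3 - 3 = -6)
M(L, V) = 16 + L**2 (M(L, V) = L*L + 16 = L**2 + 16 = 16 + L**2)
(z*M(1, 3 - 1*4))*D(4) = (-6*(16 + 1**2))*(-2/4) = (-6*(16 + 1))*(-2*1/4) = -6*17*(-1/2) = -102*(-1/2) = 51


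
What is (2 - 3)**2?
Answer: 1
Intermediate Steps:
(2 - 3)**2 = (-1)**2 = 1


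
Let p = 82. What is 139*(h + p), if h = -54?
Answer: 3892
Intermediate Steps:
139*(h + p) = 139*(-54 + 82) = 139*28 = 3892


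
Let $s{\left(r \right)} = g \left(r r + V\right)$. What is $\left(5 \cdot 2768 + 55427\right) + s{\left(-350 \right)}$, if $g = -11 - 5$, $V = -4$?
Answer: $-1890669$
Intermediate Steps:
$g = -16$
$s{\left(r \right)} = 64 - 16 r^{2}$ ($s{\left(r \right)} = - 16 \left(r r - 4\right) = - 16 \left(r^{2} - 4\right) = - 16 \left(-4 + r^{2}\right) = 64 - 16 r^{2}$)
$\left(5 \cdot 2768 + 55427\right) + s{\left(-350 \right)} = \left(5 \cdot 2768 + 55427\right) + \left(64 - 16 \left(-350\right)^{2}\right) = \left(13840 + 55427\right) + \left(64 - 1960000\right) = 69267 + \left(64 - 1960000\right) = 69267 - 1959936 = -1890669$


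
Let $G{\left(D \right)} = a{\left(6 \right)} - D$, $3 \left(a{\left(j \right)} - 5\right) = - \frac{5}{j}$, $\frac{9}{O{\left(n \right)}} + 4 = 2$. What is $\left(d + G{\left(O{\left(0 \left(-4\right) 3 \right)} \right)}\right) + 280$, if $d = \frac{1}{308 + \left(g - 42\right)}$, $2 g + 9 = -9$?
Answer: $\frac{668980}{2313} \approx 289.23$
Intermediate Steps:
$g = -9$ ($g = - \frac{9}{2} + \frac{1}{2} \left(-9\right) = - \frac{9}{2} - \frac{9}{2} = -9$)
$O{\left(n \right)} = - \frac{9}{2}$ ($O{\left(n \right)} = \frac{9}{-4 + 2} = \frac{9}{-2} = 9 \left(- \frac{1}{2}\right) = - \frac{9}{2}$)
$a{\left(j \right)} = 5 - \frac{5}{3 j}$ ($a{\left(j \right)} = 5 + \frac{\left(-5\right) \frac{1}{j}}{3} = 5 - \frac{5}{3 j}$)
$G{\left(D \right)} = \frac{85}{18} - D$ ($G{\left(D \right)} = \left(5 - \frac{5}{3 \cdot 6}\right) - D = \left(5 - \frac{5}{18}\right) - D = \frac{85}{18} - D$)
$d = \frac{1}{257}$ ($d = \frac{1}{308 - 51} = \frac{1}{257} \approx 0.0038911$)
$\left(d + G{\left(O{\left(0 \left(-4\right) 3 \right)} \right)}\right) + 280 = \left(\frac{1}{257} + \left(\frac{85}{18} - - \frac{9}{2}\right)\right) + 280 = \left(\frac{1}{257} + \left(\frac{85}{18} + \frac{9}{2}\right)\right) + 280 = \left(\frac{1}{257} + \frac{83}{9}\right) + 280 = \frac{21340}{2313} + 280 = \frac{668980}{2313}$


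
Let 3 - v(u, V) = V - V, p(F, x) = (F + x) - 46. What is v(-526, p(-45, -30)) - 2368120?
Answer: -2368117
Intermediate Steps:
p(F, x) = -46 + F + x
v(u, V) = 3 (v(u, V) = 3 - (V - V) = 3 - 1*0 = 3 + 0 = 3)
v(-526, p(-45, -30)) - 2368120 = 3 - 2368120 = -2368117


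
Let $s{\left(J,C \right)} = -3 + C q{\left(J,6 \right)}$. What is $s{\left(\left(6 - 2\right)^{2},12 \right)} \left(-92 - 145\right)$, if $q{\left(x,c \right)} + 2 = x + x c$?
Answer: $-312129$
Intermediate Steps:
$q{\left(x,c \right)} = -2 + x + c x$ ($q{\left(x,c \right)} = -2 + \left(x + x c\right) = -2 + \left(x + c x\right) = -2 + x + c x$)
$s{\left(J,C \right)} = -3 + C \left(-2 + 7 J\right)$ ($s{\left(J,C \right)} = -3 + C \left(-2 + J + 6 J\right) = -3 + C \left(-2 + 7 J\right)$)
$s{\left(\left(6 - 2\right)^{2},12 \right)} \left(-92 - 145\right) = \left(-3 + 12 \left(-2 + 7 \left(6 - 2\right)^{2}\right)\right) \left(-92 - 145\right) = \left(-3 + 12 \left(-2 + 7 \cdot 4^{2}\right)\right) \left(-237\right) = \left(-3 + 12 \left(-2 + 7 \cdot 16\right)\right) \left(-237\right) = \left(-3 + 12 \left(-2 + 112\right)\right) \left(-237\right) = \left(-3 + 12 \cdot 110\right) \left(-237\right) = \left(-3 + 1320\right) \left(-237\right) = 1317 \left(-237\right) = -312129$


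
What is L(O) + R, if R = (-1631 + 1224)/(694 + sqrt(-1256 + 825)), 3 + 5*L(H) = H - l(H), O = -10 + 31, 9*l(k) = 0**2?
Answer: 7264916/2410335 + 407*I*sqrt(431)/482067 ≈ 3.0141 + 0.017528*I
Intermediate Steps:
l(k) = 0 (l(k) = (1/9)*0**2 = (1/9)*0 = 0)
O = 21
L(H) = -3/5 + H/5 (L(H) = -3/5 + (H - 1*0)/5 = -3/5 + (H + 0)/5 = -3/5 + H/5)
R = -407/(694 + I*sqrt(431)) (R = -407/(694 + sqrt(-431)) = -407/(694 + I*sqrt(431)) ≈ -0.58593 + 0.017528*I)
L(O) + R = (-3/5 + (1/5)*21) + (-282458/482067 + 407*I*sqrt(431)/482067) = (-3/5 + 21/5) + (-282458/482067 + 407*I*sqrt(431)/482067) = 18/5 + (-282458/482067 + 407*I*sqrt(431)/482067) = 7264916/2410335 + 407*I*sqrt(431)/482067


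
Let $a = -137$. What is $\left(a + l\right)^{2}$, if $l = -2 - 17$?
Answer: $24336$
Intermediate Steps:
$l = -19$
$\left(a + l\right)^{2} = \left(-137 - 19\right)^{2} = \left(-156\right)^{2} = 24336$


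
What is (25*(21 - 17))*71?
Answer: 7100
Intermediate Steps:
(25*(21 - 17))*71 = (25*4)*71 = 100*71 = 7100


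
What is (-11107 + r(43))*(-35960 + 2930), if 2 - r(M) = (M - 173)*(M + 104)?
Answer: -264405150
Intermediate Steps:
r(M) = 2 - (-173 + M)*(104 + M) (r(M) = 2 - (M - 173)*(M + 104) = 2 - (-173 + M)*(104 + M))
(-11107 + r(43))*(-35960 + 2930) = (-11107 + (17994 - 1*43² + 69*43))*(-35960 + 2930) = (-11107 + (17994 - 1*1849 + 2967))*(-33030) = (-11107 + (17994 - 1849 + 2967))*(-33030) = (-11107 + 19112)*(-33030) = 8005*(-33030) = -264405150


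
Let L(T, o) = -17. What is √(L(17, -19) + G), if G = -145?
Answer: 9*I*√2 ≈ 12.728*I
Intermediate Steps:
√(L(17, -19) + G) = √(-17 - 145) = √(-162) = 9*I*√2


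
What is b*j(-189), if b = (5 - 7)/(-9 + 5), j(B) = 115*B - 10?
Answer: -21745/2 ≈ -10873.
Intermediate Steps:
j(B) = -10 + 115*B
b = ½ (b = -2/(-4) = -2*(-¼) = ½ ≈ 0.50000)
b*j(-189) = (-10 + 115*(-189))/2 = (-10 - 21735)/2 = (½)*(-21745) = -21745/2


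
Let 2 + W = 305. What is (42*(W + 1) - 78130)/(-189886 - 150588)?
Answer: 32681/170237 ≈ 0.19197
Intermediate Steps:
W = 303 (W = -2 + 305 = 303)
(42*(W + 1) - 78130)/(-189886 - 150588) = (42*(303 + 1) - 78130)/(-189886 - 150588) = (42*304 - 78130)/(-340474) = (12768 - 78130)*(-1/340474) = -65362*(-1/340474) = 32681/170237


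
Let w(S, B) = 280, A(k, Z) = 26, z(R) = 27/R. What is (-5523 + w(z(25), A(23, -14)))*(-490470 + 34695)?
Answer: 2389628325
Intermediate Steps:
(-5523 + w(z(25), A(23, -14)))*(-490470 + 34695) = (-5523 + 280)*(-490470 + 34695) = -5243*(-455775) = 2389628325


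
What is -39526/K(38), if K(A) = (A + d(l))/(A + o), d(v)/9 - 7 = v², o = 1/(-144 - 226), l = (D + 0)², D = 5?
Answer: -277848017/1059310 ≈ -262.29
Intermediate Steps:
l = 25 (l = (5 + 0)² = 5² = 25)
o = -1/370 (o = 1/(-370) = -1/370 ≈ -0.0027027)
d(v) = 63 + 9*v²
K(A) = (5688 + A)/(-1/370 + A) (K(A) = (A + (63 + 9*25²))/(A - 1/370) = (A + (63 + 9*625))/(-1/370 + A) = (A + (63 + 5625))/(-1/370 + A) = (A + 5688)/(-1/370 + A) = (5688 + A)/(-1/370 + A))
-39526/K(38) = -39526*(-1 + 370*38)/(370*(5688 + 38)) = -39526/(370*5726/(-1 + 14060)) = -39526/(370*5726/14059) = -39526/(370*(1/14059)*5726) = -39526/2118620/14059 = -39526*14059/2118620 = -277848017/1059310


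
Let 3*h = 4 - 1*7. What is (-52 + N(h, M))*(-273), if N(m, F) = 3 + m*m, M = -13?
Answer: 13104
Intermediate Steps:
h = -1 (h = (4 - 1*7)/3 = (4 - 7)/3 = (⅓)*(-3) = -1)
N(m, F) = 3 + m²
(-52 + N(h, M))*(-273) = (-52 + (3 + (-1)²))*(-273) = (-52 + (3 + 1))*(-273) = (-52 + 4)*(-273) = -48*(-273) = 13104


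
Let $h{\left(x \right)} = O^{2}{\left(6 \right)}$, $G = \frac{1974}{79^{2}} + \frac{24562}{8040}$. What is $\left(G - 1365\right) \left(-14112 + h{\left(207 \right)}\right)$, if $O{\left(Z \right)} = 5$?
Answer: $\frac{481235277640613}{25088820} \approx 1.9181 \cdot 10^{7}$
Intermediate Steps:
$G = \frac{84581201}{25088820}$ ($G = \frac{1974}{6241} + 24562 \cdot \frac{1}{8040} = 1974 \cdot \frac{1}{6241} + \frac{12281}{4020} = \frac{1974}{6241} + \frac{12281}{4020} = \frac{84581201}{25088820} \approx 3.3713$)
$h{\left(x \right)} = 25$ ($h{\left(x \right)} = 5^{2} = 25$)
$\left(G - 1365\right) \left(-14112 + h{\left(207 \right)}\right) = \left(\frac{84581201}{25088820} - 1365\right) \left(-14112 + 25\right) = \left(\frac{84581201}{25088820} - 1365\right) \left(-14087\right) = \left(- \frac{34161658099}{25088820}\right) \left(-14087\right) = \frac{481235277640613}{25088820}$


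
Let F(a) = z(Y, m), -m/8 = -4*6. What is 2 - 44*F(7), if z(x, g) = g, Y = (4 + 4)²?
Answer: -8446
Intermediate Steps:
m = 192 (m = -(-32)*6 = -8*(-24) = 192)
Y = 64 (Y = 8² = 64)
F(a) = 192
2 - 44*F(7) = 2 - 44*192 = 2 - 8448 = -8446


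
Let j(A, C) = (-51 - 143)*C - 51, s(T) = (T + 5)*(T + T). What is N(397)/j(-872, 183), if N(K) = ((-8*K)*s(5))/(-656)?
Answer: -19850/1457673 ≈ -0.013618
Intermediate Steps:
s(T) = 2*T*(5 + T) (s(T) = (5 + T)*(2*T) = 2*T*(5 + T))
j(A, C) = -51 - 194*C (j(A, C) = -194*C - 51 = -51 - 194*C)
N(K) = 50*K/41 (N(K) = ((-8*K)*(2*5*(5 + 5)))/(-656) = ((-8*K)*(2*5*10))*(-1/656) = (-8*K*100)*(-1/656) = -800*K*(-1/656) = 50*K/41)
N(397)/j(-872, 183) = ((50/41)*397)/(-51 - 194*183) = 19850/(41*(-51 - 35502)) = (19850/41)/(-35553) = (19850/41)*(-1/35553) = -19850/1457673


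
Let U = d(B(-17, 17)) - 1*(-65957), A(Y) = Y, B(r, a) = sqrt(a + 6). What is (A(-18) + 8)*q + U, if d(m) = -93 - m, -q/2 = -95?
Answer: 63964 - sqrt(23) ≈ 63959.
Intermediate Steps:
q = 190 (q = -2*(-95) = 190)
B(r, a) = sqrt(6 + a)
U = 65864 - sqrt(23) (U = (-93 - sqrt(6 + 17)) - 1*(-65957) = (-93 - sqrt(23)) + 65957 = 65864 - sqrt(23) ≈ 65859.)
(A(-18) + 8)*q + U = (-18 + 8)*190 + (65864 - sqrt(23)) = -10*190 + (65864 - sqrt(23)) = -1900 + (65864 - sqrt(23)) = 63964 - sqrt(23)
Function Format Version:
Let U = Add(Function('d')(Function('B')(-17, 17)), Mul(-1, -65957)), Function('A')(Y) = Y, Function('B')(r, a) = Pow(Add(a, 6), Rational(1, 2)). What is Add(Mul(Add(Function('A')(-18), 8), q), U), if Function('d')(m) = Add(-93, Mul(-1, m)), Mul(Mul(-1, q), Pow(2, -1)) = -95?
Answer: Add(63964, Mul(-1, Pow(23, Rational(1, 2)))) ≈ 63959.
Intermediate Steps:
q = 190 (q = Mul(-2, -95) = 190)
Function('B')(r, a) = Pow(Add(6, a), Rational(1, 2))
U = Add(65864, Mul(-1, Pow(23, Rational(1, 2)))) (U = Add(Add(-93, Mul(-1, Pow(Add(6, 17), Rational(1, 2)))), Mul(-1, -65957)) = Add(Add(-93, Mul(-1, Pow(23, Rational(1, 2)))), 65957) = Add(65864, Mul(-1, Pow(23, Rational(1, 2)))) ≈ 65859.)
Add(Mul(Add(Function('A')(-18), 8), q), U) = Add(Mul(Add(-18, 8), 190), Add(65864, Mul(-1, Pow(23, Rational(1, 2))))) = Add(Mul(-10, 190), Add(65864, Mul(-1, Pow(23, Rational(1, 2))))) = Add(-1900, Add(65864, Mul(-1, Pow(23, Rational(1, 2))))) = Add(63964, Mul(-1, Pow(23, Rational(1, 2))))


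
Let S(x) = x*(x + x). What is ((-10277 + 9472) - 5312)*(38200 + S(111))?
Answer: -384404514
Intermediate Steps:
S(x) = 2*x**2 (S(x) = x*(2*x) = 2*x**2)
((-10277 + 9472) - 5312)*(38200 + S(111)) = ((-10277 + 9472) - 5312)*(38200 + 2*111**2) = (-805 - 5312)*(38200 + 2*12321) = -6117*(38200 + 24642) = -6117*62842 = -384404514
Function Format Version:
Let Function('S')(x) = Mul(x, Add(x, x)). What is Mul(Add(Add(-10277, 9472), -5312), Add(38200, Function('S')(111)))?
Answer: -384404514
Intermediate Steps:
Function('S')(x) = Mul(2, Pow(x, 2)) (Function('S')(x) = Mul(x, Mul(2, x)) = Mul(2, Pow(x, 2)))
Mul(Add(Add(-10277, 9472), -5312), Add(38200, Function('S')(111))) = Mul(Add(Add(-10277, 9472), -5312), Add(38200, Mul(2, Pow(111, 2)))) = Mul(Add(-805, -5312), Add(38200, Mul(2, 12321))) = Mul(-6117, Add(38200, 24642)) = Mul(-6117, 62842) = -384404514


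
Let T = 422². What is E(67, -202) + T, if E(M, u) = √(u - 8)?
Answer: 178084 + I*√210 ≈ 1.7808e+5 + 14.491*I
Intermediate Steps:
E(M, u) = √(-8 + u)
T = 178084
E(67, -202) + T = √(-8 - 202) + 178084 = √(-210) + 178084 = I*√210 + 178084 = 178084 + I*√210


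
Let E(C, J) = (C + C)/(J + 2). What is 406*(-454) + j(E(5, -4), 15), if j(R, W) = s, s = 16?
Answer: -184308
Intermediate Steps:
E(C, J) = 2*C/(2 + J) (E(C, J) = (2*C)/(2 + J) = 2*C/(2 + J))
j(R, W) = 16
406*(-454) + j(E(5, -4), 15) = 406*(-454) + 16 = -184324 + 16 = -184308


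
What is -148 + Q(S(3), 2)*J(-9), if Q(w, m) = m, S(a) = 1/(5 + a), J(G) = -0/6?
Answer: -148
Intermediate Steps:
J(G) = 0 (J(G) = -0/6 = -1*0 = 0)
-148 + Q(S(3), 2)*J(-9) = -148 + 2*0 = -148 + 0 = -148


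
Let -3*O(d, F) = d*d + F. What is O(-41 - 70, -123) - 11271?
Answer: -15337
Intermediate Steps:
O(d, F) = -F/3 - d**2/3 (O(d, F) = -(d*d + F)/3 = -(d**2 + F)/3 = -(F + d**2)/3 = -F/3 - d**2/3)
O(-41 - 70, -123) - 11271 = (-1/3*(-123) - (-41 - 70)**2/3) - 11271 = (41 - 1/3*(-111)**2) - 11271 = (41 - 1/3*12321) - 11271 = (41 - 4107) - 11271 = -4066 - 11271 = -15337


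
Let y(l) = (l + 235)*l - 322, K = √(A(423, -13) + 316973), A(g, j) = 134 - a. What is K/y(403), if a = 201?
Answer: √316906/256792 ≈ 0.0021922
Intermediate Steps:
A(g, j) = -67 (A(g, j) = 134 - 1*201 = 134 - 201 = -67)
K = √316906 (K = √(-67 + 316973) = √316906 ≈ 562.94)
y(l) = -322 + l*(235 + l) (y(l) = (235 + l)*l - 322 = l*(235 + l) - 322 = -322 + l*(235 + l))
K/y(403) = √316906/(-322 + 403² + 235*403) = √316906/(-322 + 162409 + 94705) = √316906/256792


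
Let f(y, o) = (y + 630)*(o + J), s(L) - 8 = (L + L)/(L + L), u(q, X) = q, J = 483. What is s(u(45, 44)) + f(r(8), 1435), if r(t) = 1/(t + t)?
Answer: 9667751/8 ≈ 1.2085e+6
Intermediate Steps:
r(t) = 1/(2*t)
s(L) = 9 (s(L) = 8 + (L + L)/(L + L) = 8 + (2*L)/((2*L)) = 8 + (2*L)*(1/(2*L)) = 8 + 1 = 9)
f(y, o) = (483 + o)*(630 + y) (f(y, o) = (y + 630)*(o + 483) = (630 + y)*(483 + o) = (483 + o)*(630 + y))
s(u(45, 44)) + f(r(8), 1435) = 9 + (304290 + 483*((1/2)/8) + 630*1435 + 1435*((1/2)/8)) = 9 + (304290 + 483*((1/2)*(1/8)) + 904050 + 1435*((1/2)*(1/8))) = 9 + (304290 + 483*(1/16) + 904050 + 1435*(1/16)) = 9 + (304290 + 483/16 + 904050 + 1435/16) = 9 + 9667679/8 = 9667751/8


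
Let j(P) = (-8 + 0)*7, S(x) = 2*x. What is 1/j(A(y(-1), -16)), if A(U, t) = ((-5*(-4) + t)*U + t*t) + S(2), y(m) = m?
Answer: -1/56 ≈ -0.017857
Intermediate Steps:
A(U, t) = 4 + t**2 + U*(20 + t) (A(U, t) = ((-5*(-4) + t)*U + t*t) + 2*2 = ((20 + t)*U + t**2) + 4 = (U*(20 + t) + t**2) + 4 = (t**2 + U*(20 + t)) + 4 = 4 + t**2 + U*(20 + t))
j(P) = -56 (j(P) = -8*7 = -56)
1/j(A(y(-1), -16)) = 1/(-56) = -1/56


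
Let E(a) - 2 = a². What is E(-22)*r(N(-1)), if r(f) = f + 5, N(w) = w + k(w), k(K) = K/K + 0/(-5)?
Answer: 2430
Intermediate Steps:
k(K) = 1 (k(K) = 1 + 0*(-⅕) = 1 + 0 = 1)
E(a) = 2 + a²
N(w) = 1 + w (N(w) = w + 1 = 1 + w)
r(f) = 5 + f
E(-22)*r(N(-1)) = (2 + (-22)²)*(5 + (1 - 1)) = (2 + 484)*(5 + 0) = 486*5 = 2430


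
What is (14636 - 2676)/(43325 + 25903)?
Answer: 2990/17307 ≈ 0.17276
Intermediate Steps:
(14636 - 2676)/(43325 + 25903) = 11960/69228 = 11960*(1/69228) = 2990/17307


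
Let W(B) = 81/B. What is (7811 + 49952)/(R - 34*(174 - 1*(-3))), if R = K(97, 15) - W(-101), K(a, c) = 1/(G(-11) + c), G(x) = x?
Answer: -23336252/2430847 ≈ -9.6001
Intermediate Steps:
K(a, c) = 1/(-11 + c)
R = 425/404 (R = 1/(-11 + 15) - 81/(-101) = 1/4 - 81*(-1)/101 = ¼ - 1*(-81/101) = ¼ + 81/101 = 425/404 ≈ 1.0520)
(7811 + 49952)/(R - 34*(174 - 1*(-3))) = (7811 + 49952)/(425/404 - 34*(174 - 1*(-3))) = 57763/(425/404 - 34*(174 + 3)) = 57763/(425/404 - 34*177) = 57763/(425/404 - 6018) = 57763/(-2430847/404) = 57763*(-404/2430847) = -23336252/2430847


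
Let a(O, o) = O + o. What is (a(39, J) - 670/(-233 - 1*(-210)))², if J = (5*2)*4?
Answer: 6185169/529 ≈ 11692.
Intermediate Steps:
J = 40 (J = 10*4 = 40)
(a(39, J) - 670/(-233 - 1*(-210)))² = ((39 + 40) - 670/(-233 - 1*(-210)))² = (79 - 670/(-233 + 210))² = (79 - 670/(-23))² = (79 - 670*(-1/23))² = (79 + 670/23)² = (2487/23)² = 6185169/529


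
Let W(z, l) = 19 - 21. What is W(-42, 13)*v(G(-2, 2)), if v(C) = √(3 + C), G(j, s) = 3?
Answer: -2*√6 ≈ -4.8990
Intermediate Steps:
W(z, l) = -2
W(-42, 13)*v(G(-2, 2)) = -2*√(3 + 3) = -2*√6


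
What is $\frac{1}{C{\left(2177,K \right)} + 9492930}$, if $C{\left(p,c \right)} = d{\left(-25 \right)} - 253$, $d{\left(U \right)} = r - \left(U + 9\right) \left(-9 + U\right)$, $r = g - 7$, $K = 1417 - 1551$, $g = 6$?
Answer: $\frac{1}{9492132} \approx 1.0535 \cdot 10^{-7}$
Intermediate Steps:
$K = -134$
$r = -1$ ($r = 6 - 7 = -1$)
$d{\left(U \right)} = -1 - \left(-9 + U\right) \left(9 + U\right)$ ($d{\left(U \right)} = -1 - \left(U + 9\right) \left(-9 + U\right) = -1 - \left(9 + U\right) \left(-9 + U\right) = -1 - \left(-9 + U\right) \left(9 + U\right)$)
$C{\left(p,c \right)} = -798$ ($C{\left(p,c \right)} = \left(80 - \left(-25\right)^{2}\right) - 253 = \left(80 - 625\right) - 253 = -545 - 253 = -798$)
$\frac{1}{C{\left(2177,K \right)} + 9492930} = \frac{1}{-798 + 9492930} = \frac{1}{9492132}$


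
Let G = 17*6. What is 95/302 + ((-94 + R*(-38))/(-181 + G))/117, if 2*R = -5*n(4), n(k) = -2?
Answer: 963853/2791386 ≈ 0.34530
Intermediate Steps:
G = 102
R = 5 (R = (-5*(-2))/2 = (½)*10 = 5)
95/302 + ((-94 + R*(-38))/(-181 + G))/117 = 95/302 + ((-94 + 5*(-38))/(-181 + 102))/117 = 95*(1/302) + ((-94 - 190)/(-79))/117 = 95/302 + (-284*(-1/79))/117 = 95/302 + (1/117)*(284/79) = 95/302 + 284/9243 = 963853/2791386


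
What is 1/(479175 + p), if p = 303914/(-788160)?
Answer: 394080/188833132043 ≈ 2.0869e-6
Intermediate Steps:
p = -151957/394080 (p = 303914*(-1/788160) = -151957/394080 ≈ -0.38560)
1/(479175 + p) = 1/(479175 - 151957/394080) = 1/(188833132043/394080) = 394080/188833132043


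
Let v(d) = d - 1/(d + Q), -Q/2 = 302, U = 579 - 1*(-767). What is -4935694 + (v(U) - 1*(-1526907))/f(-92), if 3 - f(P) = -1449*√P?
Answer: (-10613301779304*√23 + 9852891119*I)/(2226*(-I + 966*√23)) ≈ -4.9357e+6 - 109.96*I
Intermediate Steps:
U = 1346 (U = 579 + 767 = 1346)
f(P) = 3 + 1449*√P (f(P) = 3 - (-1449)*√P = 3 + 1449*√P)
Q = -604 (Q = -2*302 = -604)
v(d) = d - 1/(-604 + d) (v(d) = d - 1/(d - 604) = d - 1/(-604 + d))
-4935694 + (v(U) - 1*(-1526907))/f(-92) = -4935694 + ((-1 + 1346² - 604*1346)/(-604 + 1346) - 1*(-1526907))/(3 + 1449*√(-92)) = -4935694 + ((-1 + 1811716 - 812984)/742 + 1526907)/(3 + 1449*(2*I*√23)) = -4935694 + ((1/742)*998731 + 1526907)/(3 + 2898*I*√23) = -4935694 + (998731/742 + 1526907)/(3 + 2898*I*√23) = -4935694 + 1133963725/(742*(3 + 2898*I*√23))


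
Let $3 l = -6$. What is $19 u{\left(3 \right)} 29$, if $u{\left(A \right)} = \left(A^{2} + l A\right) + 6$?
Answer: $4959$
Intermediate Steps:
$l = -2$ ($l = \frac{1}{3} \left(-6\right) = -2$)
$u{\left(A \right)} = 6 + A^{2} - 2 A$ ($u{\left(A \right)} = \left(A^{2} - 2 A\right) + 6 = 6 + A^{2} - 2 A$)
$19 u{\left(3 \right)} 29 = 19 \left(6 + 3^{2} - 6\right) 29 = 19 \left(6 + 9 - 6\right) 29 = 19 \cdot 9 \cdot 29 = 171 \cdot 29 = 4959$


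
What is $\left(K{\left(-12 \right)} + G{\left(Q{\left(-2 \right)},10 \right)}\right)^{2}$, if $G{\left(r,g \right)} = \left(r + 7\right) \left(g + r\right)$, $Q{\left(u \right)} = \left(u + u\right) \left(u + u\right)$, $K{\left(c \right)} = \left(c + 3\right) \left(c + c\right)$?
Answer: $662596$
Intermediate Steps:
$K{\left(c \right)} = 2 c \left(3 + c\right)$ ($K{\left(c \right)} = \left(3 + c\right) 2 c = 2 c \left(3 + c\right)$)
$Q{\left(u \right)} = 4 u^{2}$ ($Q{\left(u \right)} = 2 u 2 u = 4 u^{2}$)
$G{\left(r,g \right)} = \left(7 + r\right) \left(g + r\right)$
$\left(K{\left(-12 \right)} + G{\left(Q{\left(-2 \right)},10 \right)}\right)^{2} = \left(2 \left(-12\right) \left(3 - 12\right) + \left(\left(4 \left(-2\right)^{2}\right)^{2} + 7 \cdot 10 + 7 \cdot 4 \left(-2\right)^{2} + 10 \cdot 4 \left(-2\right)^{2}\right)\right)^{2} = \left(2 \left(-12\right) \left(-9\right) + \left(\left(4 \cdot 4\right)^{2} + 70 + 7 \cdot 4 \cdot 4 + 10 \cdot 4 \cdot 4\right)\right)^{2} = \left(216 + \left(16^{2} + 70 + 7 \cdot 16 + 10 \cdot 16\right)\right)^{2} = \left(216 + \left(256 + 70 + 112 + 160\right)\right)^{2} = \left(216 + 598\right)^{2} = 814^{2} = 662596$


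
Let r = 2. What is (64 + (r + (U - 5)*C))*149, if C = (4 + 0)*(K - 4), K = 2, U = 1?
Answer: 14602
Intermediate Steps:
C = -8 (C = (4 + 0)*(2 - 4) = 4*(-2) = -8)
(64 + (r + (U - 5)*C))*149 = (64 + (2 + (1 - 5)*(-8)))*149 = (64 + (2 - 4*(-8)))*149 = (64 + (2 + 32))*149 = (64 + 34)*149 = 98*149 = 14602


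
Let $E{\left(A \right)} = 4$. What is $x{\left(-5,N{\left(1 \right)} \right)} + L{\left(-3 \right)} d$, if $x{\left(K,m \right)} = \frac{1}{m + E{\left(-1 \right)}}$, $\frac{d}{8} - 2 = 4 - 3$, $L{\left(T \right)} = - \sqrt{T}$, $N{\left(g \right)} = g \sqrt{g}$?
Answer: $\frac{1}{5} - 24 i \sqrt{3} \approx 0.2 - 41.569 i$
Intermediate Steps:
$N{\left(g \right)} = g^{\frac{3}{2}}$
$d = 24$ ($d = 16 + 8 \left(4 - 3\right) = 16 + 8 \cdot 1 = 16 + 8 = 24$)
$x{\left(K,m \right)} = \frac{1}{4 + m}$ ($x{\left(K,m \right)} = \frac{1}{m + 4} = \frac{1}{4 + m}$)
$x{\left(-5,N{\left(1 \right)} \right)} + L{\left(-3 \right)} d = \frac{1}{4 + 1^{\frac{3}{2}}} + - \sqrt{-3} \cdot 24 = \frac{1}{4 + 1} + - i \sqrt{3} \cdot 24 = \frac{1}{5} + - i \sqrt{3} \cdot 24 = \frac{1}{5} - 24 i \sqrt{3}$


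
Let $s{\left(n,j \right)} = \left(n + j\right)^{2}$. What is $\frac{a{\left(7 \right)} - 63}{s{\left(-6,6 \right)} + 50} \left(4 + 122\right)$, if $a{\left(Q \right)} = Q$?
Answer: $- \frac{3528}{25} \approx -141.12$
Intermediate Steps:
$s{\left(n,j \right)} = \left(j + n\right)^{2}$
$\frac{a{\left(7 \right)} - 63}{s{\left(-6,6 \right)} + 50} \left(4 + 122\right) = \frac{7 - 63}{\left(6 - 6\right)^{2} + 50} \left(4 + 122\right) = - \frac{56}{0^{2} + 50} \cdot 126 = - \frac{56}{0 + 50} \cdot 126 = - \frac{56}{50} \cdot 126 = \left(-56\right) \frac{1}{50} \cdot 126 = \left(- \frac{28}{25}\right) 126 = - \frac{3528}{25}$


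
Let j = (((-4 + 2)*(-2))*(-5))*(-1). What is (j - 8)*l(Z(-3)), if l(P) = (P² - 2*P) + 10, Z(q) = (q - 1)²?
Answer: 2808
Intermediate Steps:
Z(q) = (-1 + q)²
l(P) = 10 + P² - 2*P
j = 20 (j = (-2*(-2)*(-5))*(-1) = (4*(-5))*(-1) = -20*(-1) = 20)
(j - 8)*l(Z(-3)) = (20 - 8)*(10 + ((-1 - 3)²)² - 2*(-1 - 3)²) = 12*(10 + ((-4)²)² - 2*(-4)²) = 12*(10 + 16² - 2*16) = 12*(10 + 256 - 32) = 12*234 = 2808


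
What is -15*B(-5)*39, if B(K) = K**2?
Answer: -14625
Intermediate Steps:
-15*B(-5)*39 = -15*(-5)**2*39 = -15*25*39 = -375*39 = -14625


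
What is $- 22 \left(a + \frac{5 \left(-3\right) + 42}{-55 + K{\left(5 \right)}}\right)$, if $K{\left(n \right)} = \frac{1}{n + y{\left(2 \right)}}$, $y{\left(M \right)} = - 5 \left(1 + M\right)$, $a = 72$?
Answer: $- \frac{866844}{551} \approx -1573.2$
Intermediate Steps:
$y{\left(M \right)} = -5 - 5 M$
$K{\left(n \right)} = \frac{1}{-15 + n}$ ($K{\left(n \right)} = \frac{1}{n - 15} = \frac{1}{-15 + n}$)
$- 22 \left(a + \frac{5 \left(-3\right) + 42}{-55 + K{\left(5 \right)}}\right) = - 22 \left(72 + \frac{5 \left(-3\right) + 42}{-55 + \frac{1}{-15 + 5}}\right) = - 22 \left(72 + \frac{-15 + 42}{-55 + \frac{1}{-10}}\right) = - 22 \left(72 + \frac{27}{-55 - \frac{1}{10}}\right) = - 22 \left(72 + \frac{27}{- \frac{551}{10}}\right) = - 22 \left(72 + 27 \left(- \frac{10}{551}\right)\right) = - 22 \left(72 - \frac{270}{551}\right) = \left(-22\right) \frac{39402}{551} = - \frac{866844}{551}$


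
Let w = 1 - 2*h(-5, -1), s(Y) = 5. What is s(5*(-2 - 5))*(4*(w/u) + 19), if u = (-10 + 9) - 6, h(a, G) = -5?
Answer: 445/7 ≈ 63.571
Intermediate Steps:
w = 11 (w = 1 - 2*(-5) = 1 + 10 = 11)
u = -7 (u = -1 - 6 = -7)
s(5*(-2 - 5))*(4*(w/u) + 19) = 5*(4*(11/(-7)) + 19) = 5*(4*(11*(-1/7)) + 19) = 5*(4*(-11/7) + 19) = 5*(-44/7 + 19) = 5*(89/7) = 445/7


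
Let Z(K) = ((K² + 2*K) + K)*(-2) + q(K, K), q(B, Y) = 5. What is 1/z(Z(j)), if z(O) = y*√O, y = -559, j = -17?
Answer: I*√471/263289 ≈ 8.2429e-5*I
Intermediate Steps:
Z(K) = 5 - 6*K - 2*K² (Z(K) = ((K² + 2*K) + K)*(-2) + 5 = (K² + 3*K)*(-2) + 5 = (-6*K - 2*K²) + 5 = 5 - 6*K - 2*K²)
z(O) = -559*√O
1/z(Z(j)) = 1/(-559*√(5 - 6*(-17) - 2*(-17)²)) = 1/(-559*√(5 + 102 - 2*289)) = 1/(-559*√(5 + 102 - 578)) = 1/(-559*I*√471) = I*√471/263289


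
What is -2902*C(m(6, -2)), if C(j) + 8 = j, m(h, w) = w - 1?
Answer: 31922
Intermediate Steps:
m(h, w) = -1 + w
C(j) = -8 + j
-2902*C(m(6, -2)) = -2902*(-8 + (-1 - 2)) = -2902*(-8 - 3) = -2902*(-11) = 31922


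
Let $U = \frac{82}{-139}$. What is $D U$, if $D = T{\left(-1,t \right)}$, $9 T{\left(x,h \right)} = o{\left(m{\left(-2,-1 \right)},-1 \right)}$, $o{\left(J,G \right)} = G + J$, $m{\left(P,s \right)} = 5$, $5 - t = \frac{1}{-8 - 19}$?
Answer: $- \frac{328}{1251} \approx -0.26219$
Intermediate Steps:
$t = \frac{136}{27}$ ($t = 5 - \frac{1}{-8 - 19} = 5 - \frac{1}{-27} = 5 - - \frac{1}{27} = 5 + \frac{1}{27} = \frac{136}{27} \approx 5.037$)
$U = - \frac{82}{139}$ ($U = 82 \left(- \frac{1}{139}\right) = - \frac{82}{139} \approx -0.58993$)
$T{\left(x,h \right)} = \frac{4}{9}$ ($T{\left(x,h \right)} = \frac{-1 + 5}{9} = \frac{1}{9} \cdot 4 = \frac{4}{9}$)
$D = \frac{4}{9} \approx 0.44444$
$D U = \frac{4}{9} \left(- \frac{82}{139}\right) = - \frac{328}{1251}$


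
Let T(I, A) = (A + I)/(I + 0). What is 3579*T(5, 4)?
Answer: 32211/5 ≈ 6442.2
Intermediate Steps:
T(I, A) = (A + I)/I
3579*T(5, 4) = 3579*((4 + 5)/5) = 3579*((⅕)*9) = 3579*(9/5) = 32211/5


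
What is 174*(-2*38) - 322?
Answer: -13546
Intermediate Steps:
174*(-2*38) - 322 = 174*(-76) - 322 = -13224 - 322 = -13546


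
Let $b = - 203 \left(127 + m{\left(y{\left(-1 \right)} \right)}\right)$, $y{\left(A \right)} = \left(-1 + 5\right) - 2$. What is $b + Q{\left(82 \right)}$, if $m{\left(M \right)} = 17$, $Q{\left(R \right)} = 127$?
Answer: $-29105$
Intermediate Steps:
$y{\left(A \right)} = 2$ ($y{\left(A \right)} = 4 - 2 = 2$)
$b = -29232$ ($b = - 203 \left(127 + 17\right) = \left(-203\right) 144 = -29232$)
$b + Q{\left(82 \right)} = -29232 + 127 = -29105$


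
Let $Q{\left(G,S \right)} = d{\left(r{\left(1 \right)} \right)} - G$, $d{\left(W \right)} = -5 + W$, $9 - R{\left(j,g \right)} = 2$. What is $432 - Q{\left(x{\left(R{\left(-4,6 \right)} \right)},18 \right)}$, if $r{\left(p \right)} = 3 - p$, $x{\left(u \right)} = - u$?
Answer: $428$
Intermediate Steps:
$R{\left(j,g \right)} = 7$ ($R{\left(j,g \right)} = 9 - 2 = 7$)
$Q{\left(G,S \right)} = -3 - G$ ($Q{\left(G,S \right)} = \left(-5 + \left(3 - 1\right)\right) - G = \left(-5 + 2\right) - G = -3 - G$)
$432 - Q{\left(x{\left(R{\left(-4,6 \right)} \right)},18 \right)} = 432 - \left(-3 - \left(-1\right) 7\right) = 432 - \left(-3 - -7\right) = 432 - \left(-3 + 7\right) = 432 - 4 = 428$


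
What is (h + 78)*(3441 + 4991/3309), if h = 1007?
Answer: 12359517100/3309 ≈ 3.7351e+6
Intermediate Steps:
(h + 78)*(3441 + 4991/3309) = (1007 + 78)*(3441 + 4991/3309) = 1085*(3441 + 4991*(1/3309)) = 1085*(3441 + 4991/3309) = 1085*(11391260/3309) = 12359517100/3309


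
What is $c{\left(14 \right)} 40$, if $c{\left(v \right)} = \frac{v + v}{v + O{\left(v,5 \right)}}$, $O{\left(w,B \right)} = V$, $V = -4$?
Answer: $112$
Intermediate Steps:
$O{\left(w,B \right)} = -4$
$c{\left(v \right)} = \frac{2 v}{-4 + v}$ ($c{\left(v \right)} = \frac{v + v}{v - 4} = \frac{2 v}{-4 + v}$)
$c{\left(14 \right)} 40 = 2 \cdot 14 \frac{1}{-4 + 14} \cdot 40 = 2 \cdot 14 \cdot \frac{1}{10} \cdot 40 = \frac{14}{5} \cdot 40 = 112$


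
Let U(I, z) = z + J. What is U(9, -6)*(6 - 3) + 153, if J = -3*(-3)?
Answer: 162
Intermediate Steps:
J = 9
U(I, z) = 9 + z (U(I, z) = z + 9 = 9 + z)
U(9, -6)*(6 - 3) + 153 = (9 - 6)*(6 - 3) + 153 = 3*3 + 153 = 9 + 153 = 162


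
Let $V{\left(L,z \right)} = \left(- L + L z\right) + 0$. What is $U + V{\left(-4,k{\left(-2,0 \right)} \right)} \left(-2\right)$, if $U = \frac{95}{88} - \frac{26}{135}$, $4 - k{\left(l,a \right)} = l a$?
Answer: $\frac{295657}{11880} \approx 24.887$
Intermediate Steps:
$k{\left(l,a \right)} = 4 - a l$ ($k{\left(l,a \right)} = 4 - l a = 4 - a l$)
$V{\left(L,z \right)} = - L + L z$
$U = \frac{10537}{11880}$ ($U = 95 \cdot \frac{1}{88} - \frac{26}{135} = \frac{95}{88} - \frac{26}{135} = \frac{10537}{11880} \approx 0.88695$)
$U + V{\left(-4,k{\left(-2,0 \right)} \right)} \left(-2\right) = \frac{10537}{11880} + - 4 \left(-1 + \left(4 - 0 \left(-2\right)\right)\right) \left(-2\right) = \frac{10537}{11880} + - 4 \left(-1 + \left(4 + 0\right)\right) \left(-2\right) = \frac{10537}{11880} + - 4 \left(-1 + 4\right) \left(-2\right) = \frac{10537}{11880} + \left(-4\right) 3 \left(-2\right) = \frac{10537}{11880} - -24 = \frac{10537}{11880} + 24 = \frac{295657}{11880}$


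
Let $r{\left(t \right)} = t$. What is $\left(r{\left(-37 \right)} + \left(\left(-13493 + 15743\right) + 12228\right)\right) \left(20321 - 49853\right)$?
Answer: $-426471612$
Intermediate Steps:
$\left(r{\left(-37 \right)} + \left(\left(-13493 + 15743\right) + 12228\right)\right) \left(20321 - 49853\right) = \left(-37 + \left(\left(-13493 + 15743\right) + 12228\right)\right) \left(20321 - 49853\right) = \left(-37 + \left(2250 + 12228\right)\right) \left(-29532\right) = \left(-37 + 14478\right) \left(-29532\right) = 14441 \left(-29532\right) = -426471612$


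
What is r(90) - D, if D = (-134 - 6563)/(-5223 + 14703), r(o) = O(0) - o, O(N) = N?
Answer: -846503/9480 ≈ -89.294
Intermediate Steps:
r(o) = -o (r(o) = 0 - o = -o)
D = -6697/9480 ≈ -0.70643
r(90) - D = -1*90 - 1*(-6697/9480) = -90 + 6697/9480 = -846503/9480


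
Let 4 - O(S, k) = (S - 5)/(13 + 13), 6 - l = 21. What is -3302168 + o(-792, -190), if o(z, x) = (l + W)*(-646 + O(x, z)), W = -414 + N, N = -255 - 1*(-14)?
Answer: -2877053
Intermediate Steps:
l = -15 (l = 6 - 1*21 = 6 - 21 = -15)
N = -241 (N = -255 + 14 = -241)
O(S, k) = 109/26 - S/26 (O(S, k) = 4 - (S - 5)/(13 + 13) = 4 - (-5 + S)/26 = 4 - (-5/26 + S/26) = 4 + (5/26 - S/26) = 109/26 - S/26)
W = -655 (W = -414 - 241 = -655)
o(z, x) = 5590145/13 + 335*x/13 (o(z, x) = (-15 - 655)*(-646 + (109/26 - x/26)) = -670*(-16687/26 - x/26) = 5590145/13 + 335*x/13)
-3302168 + o(-792, -190) = -3302168 + (5590145/13 + (335/13)*(-190)) = -3302168 + (5590145/13 - 63650/13) = -3302168 + 425115 = -2877053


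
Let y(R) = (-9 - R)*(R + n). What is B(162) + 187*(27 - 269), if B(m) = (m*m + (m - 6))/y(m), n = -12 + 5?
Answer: -79965578/1767 ≈ -45255.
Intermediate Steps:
n = -7
y(R) = (-9 - R)*(-7 + R) (y(R) = (-9 - R)*(R - 7) = (-9 - R)*(-7 + R))
B(m) = (-6 + m + m**2)/(63 - m**2 - 2*m) (B(m) = (m*m + (m - 6))/(63 - m**2 - 2*m) = (m**2 + (-6 + m))/(63 - m**2 - 2*m) = (-6 + m + m**2)/(63 - m**2 - 2*m))
B(162) + 187*(27 - 269) = (6 - 1*162 - 1*162**2)/(-63 + 162**2 + 2*162) + 187*(27 - 269) = (6 - 162 - 1*26244)/(-63 + 26244 + 324) + 187*(-242) = (6 - 162 - 26244)/26505 - 45254 = (1/26505)*(-26400) - 45254 = -1760/1767 - 45254 = -79965578/1767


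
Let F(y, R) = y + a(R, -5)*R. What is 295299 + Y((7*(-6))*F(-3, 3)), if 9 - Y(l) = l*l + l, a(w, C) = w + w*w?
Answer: -1624302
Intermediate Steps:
a(w, C) = w + w**2
F(y, R) = y + R**2*(1 + R) (F(y, R) = y + (R*(1 + R))*R = y + R**2*(1 + R))
Y(l) = 9 - l - l**2 (Y(l) = 9 - (l*l + l) = 9 - (l**2 + l) = 9 - (l + l**2) = 9 + (-l - l**2) = 9 - l - l**2)
295299 + Y((7*(-6))*F(-3, 3)) = 295299 + (9 - 7*(-6)*(-3 + 3**2*(1 + 3)) - ((7*(-6))*(-3 + 3**2*(1 + 3)))**2) = 295299 + (9 - (-42)*(-3 + 9*4) - (-42*(-3 + 9*4))**2) = 295299 + (9 - (-42)*(-3 + 36) - (-42*(-3 + 36))**2) = 295299 + (9 - (-42)*33 - (-42*33)**2) = 295299 + (9 - 1*(-1386) - 1*(-1386)**2) = 295299 + (9 + 1386 - 1*1920996) = 295299 + (9 + 1386 - 1920996) = 295299 - 1919601 = -1624302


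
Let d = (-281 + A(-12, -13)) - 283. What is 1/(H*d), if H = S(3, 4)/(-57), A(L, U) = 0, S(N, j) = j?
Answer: 19/752 ≈ 0.025266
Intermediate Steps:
H = -4/57 (H = 4/(-57) = 4*(-1/57) = -4/57 ≈ -0.070175)
d = -564 (d = (-281 + 0) - 283 = -281 - 283 = -564)
1/(H*d) = 1/(-4/57*(-564)) = 1/(752/19) = 19/752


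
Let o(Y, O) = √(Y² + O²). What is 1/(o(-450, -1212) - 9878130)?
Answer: -548785/5420969479192 - √46429/16262908437576 ≈ -1.0125e-7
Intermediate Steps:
o(Y, O) = √(O² + Y²)
1/(o(-450, -1212) - 9878130) = 1/(√((-1212)² + (-450)²) - 9878130) = 1/(√(1468944 + 202500) - 9878130) = 1/(√1671444 - 9878130) = 1/(6*√46429 - 9878130) = 1/(-9878130 + 6*√46429)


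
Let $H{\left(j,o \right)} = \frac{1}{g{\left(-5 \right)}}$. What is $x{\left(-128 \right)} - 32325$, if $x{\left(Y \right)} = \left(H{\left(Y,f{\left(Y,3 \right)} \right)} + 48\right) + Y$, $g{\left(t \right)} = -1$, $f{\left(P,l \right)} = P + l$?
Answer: $-32406$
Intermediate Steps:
$H{\left(j,o \right)} = -1$ ($H{\left(j,o \right)} = \frac{1}{-1} = -1$)
$x{\left(Y \right)} = 47 + Y$ ($x{\left(Y \right)} = \left(-1 + 48\right) + Y = 47 + Y$)
$x{\left(-128 \right)} - 32325 = \left(47 - 128\right) - 32325 = -81 - 32325 = -32406$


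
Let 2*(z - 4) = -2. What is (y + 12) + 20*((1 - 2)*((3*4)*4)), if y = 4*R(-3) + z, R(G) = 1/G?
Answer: -2839/3 ≈ -946.33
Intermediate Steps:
z = 3 (z = 4 + (½)*(-2) = 4 - 1 = 3)
y = 5/3 (y = 4/(-3) + 3 = 4*(-⅓) + 3 = -4/3 + 3 = 5/3 ≈ 1.6667)
(y + 12) + 20*((1 - 2)*((3*4)*4)) = (5/3 + 12) + 20*((1 - 2)*((3*4)*4)) = 41/3 + 20*(-12*4) = 41/3 + 20*(-1*48) = 41/3 + 20*(-48) = 41/3 - 960 = -2839/3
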